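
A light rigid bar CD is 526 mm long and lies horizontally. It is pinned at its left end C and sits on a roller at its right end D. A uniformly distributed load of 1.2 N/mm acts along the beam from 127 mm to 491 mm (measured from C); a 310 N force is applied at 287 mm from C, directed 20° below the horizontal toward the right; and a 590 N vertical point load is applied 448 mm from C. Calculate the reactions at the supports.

Resultant of the distributed load: 1.2 × 364 = 436.8 N at 309 mm from C.
Moments about C: D_y·526 − (1.2·364)·309 − 310·sin20°·287 − 590·448 = 0 → D_y = 429721/526 = 816.96 ≈ 817.0 N.
ΣF_y = 0: C_y + 816.96 − 1.2·364 − 310·sin20° − 590 = 0 → C_y = 315.9 N.
ΣF_x = 0: C_x + 310·cos20° = 0 → C_x = -291.3 N.

C_x = -291.3 N, C_y = 315.9 N, D_y = 817.0 N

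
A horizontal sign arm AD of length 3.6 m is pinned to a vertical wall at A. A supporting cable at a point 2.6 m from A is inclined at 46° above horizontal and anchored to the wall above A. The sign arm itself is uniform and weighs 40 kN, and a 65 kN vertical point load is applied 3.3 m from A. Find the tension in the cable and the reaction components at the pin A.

T = 153.2 kN, A_x = 106.4 kN, A_y = -5.192 kN

ΣM about A: T·sin46°·2.6 − 40·1.8 − 65·3.3 = 0 → T = 286.5/(2.6·0.71934) = 153.185 ≈ 153.2 kN.
ΣF_x = 0: A_x − T·cos46° = 0 → A_x = 153.185 × 0.694658 = 106.4 kN.
ΣF_y = 0: A_y + T·sin46° − 40 − 65 = 0 → A_y = 105 − 153.185 × 0.71934 = -5.192 kN.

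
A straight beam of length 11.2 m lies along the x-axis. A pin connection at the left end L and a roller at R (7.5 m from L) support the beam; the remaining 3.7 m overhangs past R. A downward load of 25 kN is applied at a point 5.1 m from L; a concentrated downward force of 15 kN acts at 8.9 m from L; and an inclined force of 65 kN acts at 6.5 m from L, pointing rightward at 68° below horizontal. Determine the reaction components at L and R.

Taking moments about L: R_y·7.5 − 25·5.1 − 15·8.9 − 65·sin68°·6.5 = 0 → R_y = 652.735/7.5 = 87.0313 ≈ 87.03 kN.
ΣF_y = 0: L_y + 87.0313 − 25 − 15 − 65·sin68° = 0 → L_y = 13.24 kN.
ΣF_x = 0: L_x + 65·cos68° = 0 → L_x = -24.35 kN.

L_x = -24.35 kN, L_y = 13.24 kN, R_y = 87.03 kN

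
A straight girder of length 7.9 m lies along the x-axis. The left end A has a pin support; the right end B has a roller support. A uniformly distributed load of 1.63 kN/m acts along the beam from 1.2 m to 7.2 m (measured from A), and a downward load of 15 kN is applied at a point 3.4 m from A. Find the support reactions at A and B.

A_x = 0, A_y = 13.12 kN, B_y = 11.66 kN

Resultant of the distributed load: 1.63 × 6 = 9.78 kN at 4.2 m from A.
ΣM about A: B_y·7.9 − (1.63·6)·4.2 − 15·3.4 = 0 → B_y = 92.076/7.9 = 11.6552 ≈ 11.66 kN.
ΣF_y = 0: A_y + 11.6552 − 1.63·6 − 15 = 0 → A_y = 13.12 kN.
ΣF_x = 0: no horizontal applied forces, so A_x = 0.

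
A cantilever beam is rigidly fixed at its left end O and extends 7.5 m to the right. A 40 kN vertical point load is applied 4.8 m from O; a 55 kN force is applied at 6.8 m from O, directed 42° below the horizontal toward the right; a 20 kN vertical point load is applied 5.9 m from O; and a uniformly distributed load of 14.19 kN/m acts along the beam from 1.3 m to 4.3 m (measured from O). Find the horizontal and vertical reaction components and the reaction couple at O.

O_x = -40.87 kN, O_y = 139.4 kN, M_O = 679.5 kN·m

Resultant of the distributed load: 14.19 × 3 = 42.57 kN at 2.8 m from O.
ΣF_x = 0: O_x + 55·cos42° = 0 → O_x = -40.87 kN.
ΣF_y = 0: O_y − 40 − 55·sin42° − 20 − 14.19·3 = 0 → O_y = 139.4 kN.
ΣM about O: M_O − 40·4.8 − 55·sin42°·6.8 − 20·5.9 − (14.19·3)·2.8 = 0 → M_O = 679.5 kN·m.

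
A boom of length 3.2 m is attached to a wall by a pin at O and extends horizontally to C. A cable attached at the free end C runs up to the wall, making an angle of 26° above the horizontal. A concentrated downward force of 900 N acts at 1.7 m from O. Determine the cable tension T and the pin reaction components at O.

ΣM about O: T·sin26°·3.2 − 900·1.7 = 0 → T = 1530/(3.2·0.438371) = 1090.69 ≈ 1091 N.
ΣF_x = 0: O_x − T·cos26° = 0 → O_x = 1090.69 × 0.898794 = 980.3 N.
ΣF_y = 0: O_y + T·sin26° − 900 = 0 → O_y = 900 − 1090.69 × 0.438371 = 421.9 N.

T = 1091 N, O_x = 980.3 N, O_y = 421.9 N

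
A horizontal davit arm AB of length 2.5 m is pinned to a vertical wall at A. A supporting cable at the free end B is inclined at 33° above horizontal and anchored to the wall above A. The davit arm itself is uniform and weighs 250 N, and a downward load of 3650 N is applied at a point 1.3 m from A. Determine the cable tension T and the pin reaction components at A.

T = 3714 N, A_x = 3115 N, A_y = 1877 N

ΣM about A: T·sin33°·2.5 − 250·1.25 − 3650·1.3 = 0 → T = 5057.5/(2.5·0.544639) = 3714.39 ≈ 3714 N.
ΣF_x = 0: A_x − T·cos33° = 0 → A_x = 3714.39 × 0.838671 = 3115 N.
ΣF_y = 0: A_y + T·sin33° − 250 − 3650 = 0 → A_y = 3900 − 3714.39 × 0.544639 = 1877 N.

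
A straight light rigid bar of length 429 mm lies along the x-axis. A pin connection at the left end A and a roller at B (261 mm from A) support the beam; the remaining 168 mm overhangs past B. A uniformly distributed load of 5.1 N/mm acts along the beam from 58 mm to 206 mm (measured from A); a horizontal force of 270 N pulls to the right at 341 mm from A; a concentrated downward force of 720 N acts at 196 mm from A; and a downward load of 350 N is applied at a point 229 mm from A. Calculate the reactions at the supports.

Resultant of the distributed load: 5.1 × 148 = 754.8 N at 132 mm from A.
Taking moments about A: B_y·261 − (5.1·148)·132 − 720·196 − 350·229 = 0 → B_y = 320903.6/261 = 1229.52 ≈ 1230 N.
ΣF_y = 0: A_y + 1229.52 − 5.1·148 − 720 − 350 = 0 → A_y = 595.3 N.
ΣF_x = 0: A_x + 270 = 0 → A_x = -270.0 N.

A_x = -270.0 N, A_y = 595.3 N, B_y = 1230 N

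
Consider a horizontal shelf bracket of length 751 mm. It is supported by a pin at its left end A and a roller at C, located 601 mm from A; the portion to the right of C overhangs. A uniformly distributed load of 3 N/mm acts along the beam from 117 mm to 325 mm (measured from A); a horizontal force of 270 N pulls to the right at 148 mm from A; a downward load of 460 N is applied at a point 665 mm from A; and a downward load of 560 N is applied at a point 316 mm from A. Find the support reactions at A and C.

Resultant of the distributed load: 3 × 208 = 624 N at 221 mm from A.
Moments about A: C_y·601 − (3·208)·221 − 460·665 − 560·316 = 0 → C_y = 620764/601 = 1032.89 ≈ 1033 N.
ΣF_y = 0: A_y + 1032.89 − 3·208 − 460 − 560 = 0 → A_y = 611.1 N.
ΣF_x = 0: A_x + 270 = 0 → A_x = -270.0 N.

A_x = -270.0 N, A_y = 611.1 N, C_y = 1033 N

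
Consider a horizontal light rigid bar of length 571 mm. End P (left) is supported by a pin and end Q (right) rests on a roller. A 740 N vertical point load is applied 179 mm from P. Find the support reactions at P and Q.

P_x = 0, P_y = 508.0 N, Q_y = 232.0 N

ΣM about P: Q_y·571 − 740·179 = 0 → Q_y = 132460/571 = 231.979 ≈ 232.0 N.
ΣF_y = 0: P_y + 231.979 − 740 = 0 → P_y = 508.0 N.
ΣF_x = 0: no horizontal applied forces, so P_x = 0.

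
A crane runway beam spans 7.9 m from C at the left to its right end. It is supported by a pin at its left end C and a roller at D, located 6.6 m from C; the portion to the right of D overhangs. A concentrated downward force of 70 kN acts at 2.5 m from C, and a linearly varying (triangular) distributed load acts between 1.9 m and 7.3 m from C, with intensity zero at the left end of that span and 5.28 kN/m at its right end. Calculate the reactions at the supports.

Resultant of the triangular load: ½ × 5.28 × 5.4 = 14.256 kN, acting at 5.5 m from C (one-third of the span from the peak).
ΣM about C: D_y·6.6 − 70·2.5 − (½·5.28·5.4)·5.5 = 0 → D_y = 253.408/6.6 = 38.3952 ≈ 38.40 kN.
ΣF_y = 0: C_y + 38.3952 − 70 − ½·5.28·5.4 = 0 → C_y = 45.86 kN.
ΣF_x = 0: no horizontal applied forces, so C_x = 0.

C_x = 0, C_y = 45.86 kN, D_y = 38.40 kN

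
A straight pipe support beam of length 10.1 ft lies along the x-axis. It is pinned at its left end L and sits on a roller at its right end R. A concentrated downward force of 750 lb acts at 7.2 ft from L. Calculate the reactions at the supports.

L_x = 0, L_y = 215.3 lb, R_y = 534.7 lb

Moments about L: R_y·10.1 − 750·7.2 = 0 → R_y = 5400/10.1 = 534.653 ≈ 534.7 lb.
ΣF_y = 0: L_y + 534.653 − 750 = 0 → L_y = 215.3 lb.
ΣF_x = 0: no horizontal applied forces, so L_x = 0.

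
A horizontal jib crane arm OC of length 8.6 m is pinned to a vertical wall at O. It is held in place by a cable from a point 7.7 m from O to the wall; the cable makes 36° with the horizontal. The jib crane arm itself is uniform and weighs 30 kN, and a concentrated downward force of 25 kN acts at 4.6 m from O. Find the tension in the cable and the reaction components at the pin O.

T = 53.91 kN, O_x = 43.62 kN, O_y = 23.31 kN

ΣM about O: T·sin36°·7.7 − 30·4.3 − 25·4.6 = 0 → T = 244/(7.7·0.587785) = 53.9114 ≈ 53.91 kN.
ΣF_x = 0: O_x − T·cos36° = 0 → O_x = 53.9114 × 0.809017 = 43.62 kN.
ΣF_y = 0: O_y + T·sin36° − 30 − 25 = 0 → O_y = 55 − 53.9114 × 0.587785 = 23.31 kN.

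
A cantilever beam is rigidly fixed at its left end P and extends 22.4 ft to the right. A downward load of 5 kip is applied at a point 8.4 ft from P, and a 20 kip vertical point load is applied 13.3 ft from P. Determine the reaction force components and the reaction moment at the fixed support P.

P_x = 0, P_y = 25.00 kip, M_P = 308.0 kip·ft

ΣF_x = 0: P_x = 0.
ΣF_y = 0: P_y − 5 − 20 = 0 → P_y = 25.00 kip.
ΣM about P: M_P − 5·8.4 − 20·13.3 = 0 → M_P = 308.0 kip·ft.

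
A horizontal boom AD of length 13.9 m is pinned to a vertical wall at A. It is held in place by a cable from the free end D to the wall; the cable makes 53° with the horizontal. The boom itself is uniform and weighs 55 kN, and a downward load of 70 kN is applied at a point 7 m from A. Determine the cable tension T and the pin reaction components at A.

T = 78.57 kN, A_x = 47.29 kN, A_y = 62.25 kN

ΣM about A: T·sin53°·13.9 − 55·6.95 − 70·7 = 0 → T = 872.25/(13.9·0.798636) = 78.5737 ≈ 78.57 kN.
ΣF_x = 0: A_x − T·cos53° = 0 → A_x = 78.5737 × 0.601815 = 47.29 kN.
ΣF_y = 0: A_y + T·sin53° − 55 − 70 = 0 → A_y = 125 − 78.5737 × 0.798636 = 62.25 kN.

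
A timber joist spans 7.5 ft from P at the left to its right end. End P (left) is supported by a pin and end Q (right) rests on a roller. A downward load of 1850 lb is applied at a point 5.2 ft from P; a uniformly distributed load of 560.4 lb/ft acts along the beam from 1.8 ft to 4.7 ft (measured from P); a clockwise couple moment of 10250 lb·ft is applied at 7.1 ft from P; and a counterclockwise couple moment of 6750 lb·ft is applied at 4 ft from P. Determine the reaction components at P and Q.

P_x = 0, P_y = 1022 lb, Q_y = 2454 lb

Resultant of the distributed load: 560.4 × 2.9 = 1625.16 lb at 3.25 ft from P.
Moments about P: Q_y·7.5 − 1850·5.2 − (560.4·2.9)·3.25 − 10250 + 6750 = 0 → Q_y = 18401.77/7.5 = 2453.57 ≈ 2454 lb.
ΣF_y = 0: P_y + 2453.57 − 1850 − 560.4·2.9 = 0 → P_y = 1022 lb.
ΣF_x = 0: no horizontal applied forces, so P_x = 0.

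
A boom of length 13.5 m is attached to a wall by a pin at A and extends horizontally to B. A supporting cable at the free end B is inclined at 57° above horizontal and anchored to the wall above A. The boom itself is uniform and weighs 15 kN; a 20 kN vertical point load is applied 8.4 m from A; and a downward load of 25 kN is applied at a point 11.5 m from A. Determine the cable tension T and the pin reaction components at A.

ΣM about A: T·sin57°·13.5 − 15·6.75 − 20·8.4 − 25·11.5 = 0 → T = 556.75/(13.5·0.838671) = 49.1739 ≈ 49.17 kN.
ΣF_x = 0: A_x − T·cos57° = 0 → A_x = 49.1739 × 0.544639 = 26.78 kN.
ΣF_y = 0: A_y + T·sin57° − 15 − 20 − 25 = 0 → A_y = 60 − 49.1739 × 0.838671 = 18.76 kN.

T = 49.17 kN, A_x = 26.78 kN, A_y = 18.76 kN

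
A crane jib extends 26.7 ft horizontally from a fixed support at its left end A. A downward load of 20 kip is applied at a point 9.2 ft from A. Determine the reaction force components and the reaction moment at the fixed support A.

A_x = 0, A_y = 20.00 kip, M_A = 184.0 kip·ft

ΣF_x = 0: A_x = 0.
ΣF_y = 0: A_y − 20 = 0 → A_y = 20.00 kip.
ΣM about A: M_A − 20·9.2 = 0 → M_A = 184.0 kip·ft.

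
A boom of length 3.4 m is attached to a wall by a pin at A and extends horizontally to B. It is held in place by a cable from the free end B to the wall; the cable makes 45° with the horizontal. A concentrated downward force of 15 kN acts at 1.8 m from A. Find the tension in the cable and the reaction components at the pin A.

ΣM about A: T·sin45°·3.4 − 15·1.8 = 0 → T = 27/(3.4·0.707107) = 11.2305 ≈ 11.23 kN.
ΣF_x = 0: A_x − T·cos45° = 0 → A_x = 11.2305 × 0.707107 = 7.941 kN.
ΣF_y = 0: A_y + T·sin45° − 15 = 0 → A_y = 15 − 11.2305 × 0.707107 = 7.059 kN.

T = 11.23 kN, A_x = 7.941 kN, A_y = 7.059 kN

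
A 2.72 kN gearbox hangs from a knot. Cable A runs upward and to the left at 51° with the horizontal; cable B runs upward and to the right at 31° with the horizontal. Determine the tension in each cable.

T_A = 2.354 kN, T_B = 1.729 kN

ΣF_x = 0: −T_A·cos51° + T_B·cos31° = 0 → T_B = 0.734186·T_A.
ΣF_y = 0: T_A·sin51° + T_B·sin31° = 2.72.
Substitute: T_A·(0.777146 + 0.734186·0.515038) = 2.72 → T_A = 2.35441 ≈ 2.354 kN.
Then T_B = 0.734186 × 2.35441 = 1.729 kN.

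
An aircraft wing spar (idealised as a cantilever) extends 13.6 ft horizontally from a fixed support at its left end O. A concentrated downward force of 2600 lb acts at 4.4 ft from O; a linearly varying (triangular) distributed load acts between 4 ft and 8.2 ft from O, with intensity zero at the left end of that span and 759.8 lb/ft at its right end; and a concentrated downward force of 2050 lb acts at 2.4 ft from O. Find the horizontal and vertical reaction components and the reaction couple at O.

O_x = 0, O_y = 6246 lb, M_O = 27210 lb·ft

Resultant of the triangular load: ½ × 759.8 × 4.2 = 1595.58 lb, acting at 6.8 ft from O (one-third of the span from the peak).
ΣF_x = 0: O_x = 0.
ΣF_y = 0: O_y − 2600 − ½·759.8·4.2 − 2050 = 0 → O_y = 6246 lb.
ΣM about O: M_O − 2600·4.4 − (½·759.8·4.2)·6.8 − 2050·2.4 = 0 → M_O = 27210 lb·ft.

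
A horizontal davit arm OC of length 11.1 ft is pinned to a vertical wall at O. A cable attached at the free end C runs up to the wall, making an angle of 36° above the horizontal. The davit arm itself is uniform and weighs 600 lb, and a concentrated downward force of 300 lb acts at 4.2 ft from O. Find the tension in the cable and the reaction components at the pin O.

T = 703.5 lb, O_x = 569.2 lb, O_y = 486.5 lb

ΣM about O: T·sin36°·11.1 − 600·5.55 − 300·4.2 = 0 → T = 4590/(11.1·0.587785) = 703.512 ≈ 703.5 lb.
ΣF_x = 0: O_x − T·cos36° = 0 → O_x = 703.512 × 0.809017 = 569.2 lb.
ΣF_y = 0: O_y + T·sin36° − 600 − 300 = 0 → O_y = 900 − 703.512 × 0.587785 = 486.5 lb.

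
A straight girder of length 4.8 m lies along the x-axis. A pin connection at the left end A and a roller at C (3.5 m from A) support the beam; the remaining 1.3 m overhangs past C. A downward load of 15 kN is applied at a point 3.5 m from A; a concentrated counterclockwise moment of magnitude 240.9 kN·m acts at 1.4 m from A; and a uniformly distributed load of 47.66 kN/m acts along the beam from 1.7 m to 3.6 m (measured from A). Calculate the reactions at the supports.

A_x = 0, A_y = 90.82 kN, C_y = 14.73 kN

Resultant of the distributed load: 47.66 × 1.9 = 90.554 kN at 2.65 m from A.
Taking moments about A: C_y·3.5 − 15·3.5 + 240.9 − (47.66·1.9)·2.65 = 0 → C_y = 51.5681/3.5 = 14.7337 ≈ 14.73 kN.
ΣF_y = 0: A_y + 14.7337 − 15 − 47.66·1.9 = 0 → A_y = 90.82 kN.
ΣF_x = 0: no horizontal applied forces, so A_x = 0.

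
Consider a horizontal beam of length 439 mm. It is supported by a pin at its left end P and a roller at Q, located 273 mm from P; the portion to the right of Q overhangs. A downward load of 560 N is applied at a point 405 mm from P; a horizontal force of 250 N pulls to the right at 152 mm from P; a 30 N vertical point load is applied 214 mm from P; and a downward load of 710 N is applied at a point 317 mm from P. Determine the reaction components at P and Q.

Taking moments about P: Q_y·273 − 560·405 − 30·214 − 710·317 = 0 → Q_y = 458290/273 = 1678.72 ≈ 1679 N.
ΣF_y = 0: P_y + 1678.72 − 560 − 30 − 710 = 0 → P_y = -378.7 N.
ΣF_x = 0: P_x + 250 = 0 → P_x = -250.0 N.

P_x = -250.0 N, P_y = -378.7 N, Q_y = 1679 N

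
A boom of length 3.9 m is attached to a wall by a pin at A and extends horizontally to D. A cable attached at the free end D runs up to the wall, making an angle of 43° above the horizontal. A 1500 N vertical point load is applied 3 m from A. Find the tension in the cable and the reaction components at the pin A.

ΣM about A: T·sin43°·3.9 − 1500·3 = 0 → T = 4500/(3.9·0.681998) = 1691.86 ≈ 1692 N.
ΣF_x = 0: A_x − T·cos43° = 0 → A_x = 1691.86 × 0.731354 = 1237 N.
ΣF_y = 0: A_y + T·sin43° − 1500 = 0 → A_y = 1500 − 1691.86 × 0.681998 = 346.2 N.

T = 1692 N, A_x = 1237 N, A_y = 346.2 N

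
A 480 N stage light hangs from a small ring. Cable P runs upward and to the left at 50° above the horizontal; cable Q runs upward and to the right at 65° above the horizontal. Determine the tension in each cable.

ΣF_x = 0: −T_P·cos50° + T_Q·cos65° = 0 → T_Q = 1.52097·T_P.
ΣF_y = 0: T_P·sin50° + T_Q·sin65° = 480.
Substitute: T_P·(0.766044 + 1.52097·0.906308) = 480 → T_P = 223.827 ≈ 223.8 N.
Then T_Q = 1.52097 × 223.827 = 340.4 N.

T_P = 223.8 N, T_Q = 340.4 N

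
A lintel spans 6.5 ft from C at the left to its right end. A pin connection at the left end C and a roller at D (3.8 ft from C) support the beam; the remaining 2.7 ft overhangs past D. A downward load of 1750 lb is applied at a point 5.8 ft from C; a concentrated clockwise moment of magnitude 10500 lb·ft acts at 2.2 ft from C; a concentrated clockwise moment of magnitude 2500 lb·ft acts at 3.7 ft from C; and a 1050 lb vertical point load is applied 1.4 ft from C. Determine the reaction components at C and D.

C_x = 0, C_y = -3679 lb, D_y = 6479 lb

Moments about C: D_y·3.8 − 1750·5.8 − 10500 − 2500 − 1050·1.4 = 0 → D_y = 24620/3.8 = 6478.95 ≈ 6479 lb.
ΣF_y = 0: C_y + 6478.95 − 1750 − 1050 = 0 → C_y = -3679 lb.
ΣF_x = 0: no horizontal applied forces, so C_x = 0.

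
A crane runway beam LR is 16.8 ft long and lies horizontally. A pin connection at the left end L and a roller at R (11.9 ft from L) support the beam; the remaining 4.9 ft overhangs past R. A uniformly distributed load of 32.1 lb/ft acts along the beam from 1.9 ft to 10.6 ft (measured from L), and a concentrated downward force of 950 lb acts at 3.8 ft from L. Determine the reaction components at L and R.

Resultant of the distributed load: 32.1 × 8.7 = 279.27 lb at 6.25 ft from L.
Taking moments about L: R_y·11.9 − (32.1·8.7)·6.25 − 950·3.8 = 0 → R_y = 5355.4375/11.9 = 450.037 ≈ 450.0 lb.
ΣF_y = 0: L_y + 450.037 − 32.1·8.7 − 950 = 0 → L_y = 779.2 lb.
ΣF_x = 0: no horizontal applied forces, so L_x = 0.

L_x = 0, L_y = 779.2 lb, R_y = 450.0 lb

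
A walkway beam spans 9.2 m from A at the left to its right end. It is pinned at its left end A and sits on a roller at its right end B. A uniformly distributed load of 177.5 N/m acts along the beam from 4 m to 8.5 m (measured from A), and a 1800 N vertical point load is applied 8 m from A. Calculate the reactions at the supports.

Resultant of the distributed load: 177.5 × 4.5 = 798.75 N at 6.25 m from A.
Taking moments about A: B_y·9.2 − (177.5·4.5)·6.25 − 1800·8 = 0 → B_y = 19392.1875/9.2 = 2107.85 ≈ 2108 N.
ΣF_y = 0: A_y + 2107.85 − 177.5·4.5 − 1800 = 0 → A_y = 490.9 N.
ΣF_x = 0: no horizontal applied forces, so A_x = 0.

A_x = 0, A_y = 490.9 N, B_y = 2108 N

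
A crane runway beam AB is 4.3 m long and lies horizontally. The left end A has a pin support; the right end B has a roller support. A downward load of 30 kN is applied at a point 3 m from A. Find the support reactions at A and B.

Moments about A: B_y·4.3 − 30·3 = 0 → B_y = 90/4.3 = 20.9302 ≈ 20.93 kN.
ΣF_y = 0: A_y + 20.9302 − 30 = 0 → A_y = 9.070 kN.
ΣF_x = 0: no horizontal applied forces, so A_x = 0.

A_x = 0, A_y = 9.070 kN, B_y = 20.93 kN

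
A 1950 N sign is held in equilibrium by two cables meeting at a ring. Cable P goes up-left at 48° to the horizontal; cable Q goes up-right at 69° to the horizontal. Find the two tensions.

T_P = 784.3 N, T_Q = 1464 N

ΣF_x = 0: −T_P·cos48° + T_Q·cos69° = 0 → T_Q = 1.86716·T_P.
ΣF_y = 0: T_P·sin48° + T_Q·sin69° = 1950.
Substitute: T_P·(0.743145 + 1.86716·0.93358) = 1950 → T_P = 784.302 ≈ 784.3 N.
Then T_Q = 1.86716 × 784.302 = 1464 N.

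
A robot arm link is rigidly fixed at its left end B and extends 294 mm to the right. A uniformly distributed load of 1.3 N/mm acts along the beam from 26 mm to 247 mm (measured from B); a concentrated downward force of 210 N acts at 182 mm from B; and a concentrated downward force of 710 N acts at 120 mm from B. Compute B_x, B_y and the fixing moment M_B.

B_x = 0, B_y = 1207 N, M_B = 162600 N·mm

Resultant of the distributed load: 1.3 × 221 = 287.3 N at 136.5 mm from B.
ΣF_x = 0: B_x = 0.
ΣF_y = 0: B_y − 1.3·221 − 210 − 710 = 0 → B_y = 1207 N.
ΣM about B: M_B − (1.3·221)·136.5 − 210·182 − 710·120 = 0 → M_B = 162600 N·mm.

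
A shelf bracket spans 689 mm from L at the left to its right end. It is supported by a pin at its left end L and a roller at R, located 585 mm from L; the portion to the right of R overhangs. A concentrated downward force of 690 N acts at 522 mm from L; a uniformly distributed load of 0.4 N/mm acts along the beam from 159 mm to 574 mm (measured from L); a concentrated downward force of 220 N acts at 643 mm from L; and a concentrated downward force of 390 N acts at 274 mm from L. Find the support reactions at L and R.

L_x = 0, L_y = 321.8 N, R_y = 1144 N

Resultant of the distributed load: 0.4 × 415 = 166 N at 366.5 mm from L.
ΣM about L: R_y·585 − 690·522 − (0.4·415)·366.5 − 220·643 − 390·274 = 0 → R_y = 669339/585 = 1144.17 ≈ 1144 N.
ΣF_y = 0: L_y + 1144.17 − 690 − 0.4·415 − 220 − 390 = 0 → L_y = 321.8 N.
ΣF_x = 0: no horizontal applied forces, so L_x = 0.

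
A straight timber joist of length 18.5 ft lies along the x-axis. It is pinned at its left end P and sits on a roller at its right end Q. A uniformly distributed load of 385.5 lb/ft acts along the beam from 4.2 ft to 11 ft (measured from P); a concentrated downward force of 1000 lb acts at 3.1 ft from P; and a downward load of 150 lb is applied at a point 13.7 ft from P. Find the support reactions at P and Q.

P_x = 0, P_y = 2416 lb, Q_y = 1356 lb

Resultant of the distributed load: 385.5 × 6.8 = 2621.4 lb at 7.6 ft from P.
ΣM about P: Q_y·18.5 − (385.5·6.8)·7.6 − 1000·3.1 − 150·13.7 = 0 → Q_y = 25077.64/18.5 = 1355.55 ≈ 1356 lb.
ΣF_y = 0: P_y + 1355.55 − 385.5·6.8 − 1000 − 150 = 0 → P_y = 2416 lb.
ΣF_x = 0: no horizontal applied forces, so P_x = 0.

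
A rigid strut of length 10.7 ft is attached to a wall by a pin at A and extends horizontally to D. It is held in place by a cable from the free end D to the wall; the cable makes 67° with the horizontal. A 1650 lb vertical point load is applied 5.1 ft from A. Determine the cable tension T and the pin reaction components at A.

T = 854.4 lb, A_x = 333.8 lb, A_y = 863.6 lb

ΣM about A: T·sin67°·10.7 − 1650·5.1 = 0 → T = 8415/(10.7·0.920505) = 854.366 ≈ 854.4 lb.
ΣF_x = 0: A_x − T·cos67° = 0 → A_x = 854.366 × 0.390731 = 333.8 lb.
ΣF_y = 0: A_y + T·sin67° − 1650 = 0 → A_y = 1650 − 854.366 × 0.920505 = 863.6 lb.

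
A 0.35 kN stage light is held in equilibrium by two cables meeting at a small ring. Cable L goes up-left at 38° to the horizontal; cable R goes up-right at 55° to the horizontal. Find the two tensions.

ΣF_x = 0: −T_L·cos38° + T_R·cos55° = 0 → T_R = 1.37385·T_L.
ΣF_y = 0: T_L·sin38° + T_R·sin55° = 0.35.
Substitute: T_L·(0.615661 + 1.37385·0.819152) = 0.35 → T_L = 0.201028 ≈ 0.2010 kN.
Then T_R = 1.37385 × 0.201028 = 0.2762 kN.

T_L = 0.2010 kN, T_R = 0.2762 kN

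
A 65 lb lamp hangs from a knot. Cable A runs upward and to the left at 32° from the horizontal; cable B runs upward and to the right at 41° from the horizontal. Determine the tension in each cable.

ΣF_x = 0: −T_A·cos32° + T_B·cos41° = 0 → T_B = 1.12367·T_A.
ΣF_y = 0: T_A·sin32° + T_B·sin41° = 65.
Substitute: T_A·(0.529919 + 1.12367·0.656059) = 65 → T_A = 51.2977 ≈ 51.30 lb.
Then T_B = 1.12367 × 51.2977 = 57.64 lb.

T_A = 51.30 lb, T_B = 57.64 lb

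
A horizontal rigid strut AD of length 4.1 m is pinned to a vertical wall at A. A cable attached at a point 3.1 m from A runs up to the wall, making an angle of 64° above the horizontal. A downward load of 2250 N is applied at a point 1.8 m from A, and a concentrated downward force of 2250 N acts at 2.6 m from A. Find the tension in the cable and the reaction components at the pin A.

ΣM about A: T·sin64°·3.1 − 2250·1.8 − 2250·2.6 = 0 → T = 9900/(3.1·0.898794) = 3553.15 ≈ 3553 N.
ΣF_x = 0: A_x − T·cos64° = 0 → A_x = 3553.15 × 0.438371 = 1558 N.
ΣF_y = 0: A_y + T·sin64° − 2250 − 2250 = 0 → A_y = 4500 − 3553.15 × 0.898794 = 1306 N.

T = 3553 N, A_x = 1558 N, A_y = 1306 N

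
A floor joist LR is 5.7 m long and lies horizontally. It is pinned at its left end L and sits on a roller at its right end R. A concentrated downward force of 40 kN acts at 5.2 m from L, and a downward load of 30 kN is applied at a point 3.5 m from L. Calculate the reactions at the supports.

L_x = 0, L_y = 15.09 kN, R_y = 54.91 kN

ΣM about L: R_y·5.7 − 40·5.2 − 30·3.5 = 0 → R_y = 313/5.7 = 54.9123 ≈ 54.91 kN.
ΣF_y = 0: L_y + 54.9123 − 40 − 30 = 0 → L_y = 15.09 kN.
ΣF_x = 0: no horizontal applied forces, so L_x = 0.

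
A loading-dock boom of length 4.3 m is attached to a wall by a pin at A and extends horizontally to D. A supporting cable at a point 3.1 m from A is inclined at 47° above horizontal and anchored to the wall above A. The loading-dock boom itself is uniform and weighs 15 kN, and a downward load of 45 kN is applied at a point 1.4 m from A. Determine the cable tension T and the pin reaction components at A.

T = 42.01 kN, A_x = 28.65 kN, A_y = 29.27 kN

ΣM about A: T·sin47°·3.1 − 15·2.15 − 45·1.4 = 0 → T = 95.25/(3.1·0.731354) = 42.0122 ≈ 42.01 kN.
ΣF_x = 0: A_x − T·cos47° = 0 → A_x = 42.0122 × 0.681998 = 28.65 kN.
ΣF_y = 0: A_y + T·sin47° − 15 − 45 = 0 → A_y = 60 − 42.0122 × 0.731354 = 29.27 kN.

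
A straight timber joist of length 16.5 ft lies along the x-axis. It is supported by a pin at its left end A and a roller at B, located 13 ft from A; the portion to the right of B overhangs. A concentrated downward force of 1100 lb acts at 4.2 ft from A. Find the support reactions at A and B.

Taking moments about A: B_y·13 − 1100·4.2 = 0 → B_y = 4620/13 = 355.385 ≈ 355.4 lb.
ΣF_y = 0: A_y + 355.385 − 1100 = 0 → A_y = 744.6 lb.
ΣF_x = 0: no horizontal applied forces, so A_x = 0.

A_x = 0, A_y = 744.6 lb, B_y = 355.4 lb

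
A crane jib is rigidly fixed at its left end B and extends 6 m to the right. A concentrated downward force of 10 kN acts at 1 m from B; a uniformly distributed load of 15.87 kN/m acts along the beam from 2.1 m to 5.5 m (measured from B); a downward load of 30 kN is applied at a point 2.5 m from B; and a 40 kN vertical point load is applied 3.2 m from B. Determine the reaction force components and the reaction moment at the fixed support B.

B_x = 0, B_y = 134.0 kN, M_B = 418.0 kN·m

Resultant of the distributed load: 15.87 × 3.4 = 53.958 kN at 3.8 m from B.
ΣF_x = 0: B_x = 0.
ΣF_y = 0: B_y − 10 − 15.87·3.4 − 30 − 40 = 0 → B_y = 134.0 kN.
ΣM about B: M_B − 10·1 − (15.87·3.4)·3.8 − 30·2.5 − 40·3.2 = 0 → M_B = 418.0 kN·m.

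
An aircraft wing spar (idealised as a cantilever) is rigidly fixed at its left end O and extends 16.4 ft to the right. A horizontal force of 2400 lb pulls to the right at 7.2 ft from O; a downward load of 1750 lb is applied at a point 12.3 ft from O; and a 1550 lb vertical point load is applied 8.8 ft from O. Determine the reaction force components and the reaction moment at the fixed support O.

ΣF_x = 0: O_x + 2400 = 0 → O_x = -2400 lb.
ΣF_y = 0: O_y − 1750 − 1550 = 0 → O_y = 3300 lb.
ΣM about O: M_O − 1750·12.3 − 1550·8.8 = 0 → M_O = 35160 lb·ft.

O_x = -2400 lb, O_y = 3300 lb, M_O = 35160 lb·ft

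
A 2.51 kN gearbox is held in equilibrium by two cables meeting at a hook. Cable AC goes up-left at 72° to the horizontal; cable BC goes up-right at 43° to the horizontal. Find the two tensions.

ΣF_x = 0: −T_AC·cos72° + T_BC·cos43° = 0 → T_BC = 0.422527·T_AC.
ΣF_y = 0: T_AC·sin72° + T_BC·sin43° = 2.51.
Substitute: T_AC·(0.951057 + 0.422527·0.681998) = 2.51 → T_AC = 2.02547 ≈ 2.025 kN.
Then T_BC = 0.422527 × 2.02547 = 0.8558 kN.

T_AC = 2.025 kN, T_BC = 0.8558 kN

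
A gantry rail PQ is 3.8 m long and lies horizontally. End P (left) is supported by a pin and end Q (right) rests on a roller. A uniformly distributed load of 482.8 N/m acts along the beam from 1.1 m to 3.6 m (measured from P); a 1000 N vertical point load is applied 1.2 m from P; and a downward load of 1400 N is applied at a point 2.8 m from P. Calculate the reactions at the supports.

P_x = 0, P_y = 1513 N, Q_y = 2094 N

Resultant of the distributed load: 482.8 × 2.5 = 1207 N at 2.35 m from P.
Taking moments about P: Q_y·3.8 − (482.8·2.5)·2.35 − 1000·1.2 − 1400·2.8 = 0 → Q_y = 7956.45/3.8 = 2093.8 ≈ 2094 N.
ΣF_y = 0: P_y + 2093.8 − 482.8·2.5 − 1000 − 1400 = 0 → P_y = 1513 N.
ΣF_x = 0: no horizontal applied forces, so P_x = 0.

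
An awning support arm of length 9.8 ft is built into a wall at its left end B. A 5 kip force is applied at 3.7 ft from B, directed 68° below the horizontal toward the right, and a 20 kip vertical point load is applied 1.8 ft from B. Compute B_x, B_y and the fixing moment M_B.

ΣF_x = 0: B_x + 5·cos68° = 0 → B_x = -1.873 kip.
ΣF_y = 0: B_y − 5·sin68° − 20 = 0 → B_y = 24.64 kip.
ΣM about B: M_B − 5·sin68°·3.7 − 20·1.8 = 0 → M_B = 53.15 kip·ft.

B_x = -1.873 kip, B_y = 24.64 kip, M_B = 53.15 kip·ft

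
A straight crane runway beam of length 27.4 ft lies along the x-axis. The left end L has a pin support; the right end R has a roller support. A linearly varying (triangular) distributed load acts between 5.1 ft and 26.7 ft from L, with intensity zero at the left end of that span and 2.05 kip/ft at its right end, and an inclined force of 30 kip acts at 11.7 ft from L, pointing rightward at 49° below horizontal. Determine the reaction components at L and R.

Resultant of the triangular load: ½ × 2.05 × 21.6 = 22.14 kip, acting at 19.5 ft from L (one-third of the span from the peak).
Moments about L: R_y·27.4 − (½·2.05·21.6)·19.5 − 30·sin49°·11.7 = 0 → R_y = 696.633/27.4 = 25.4246 ≈ 25.42 kip.
ΣF_y = 0: L_y + 25.4246 − ½·2.05·21.6 − 30·sin49° = 0 → L_y = 19.36 kip.
ΣF_x = 0: L_x + 30·cos49° = 0 → L_x = -19.68 kip.

L_x = -19.68 kip, L_y = 19.36 kip, R_y = 25.42 kip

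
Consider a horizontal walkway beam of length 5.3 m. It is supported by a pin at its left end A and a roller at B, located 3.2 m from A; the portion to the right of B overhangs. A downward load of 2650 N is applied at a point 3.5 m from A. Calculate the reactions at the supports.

A_x = 0, A_y = -248.4 N, B_y = 2898 N

ΣM about A: B_y·3.2 − 2650·3.5 = 0 → B_y = 9275/3.2 = 2898.44 ≈ 2898 N.
ΣF_y = 0: A_y + 2898.44 − 2650 = 0 → A_y = -248.4 N.
ΣF_x = 0: no horizontal applied forces, so A_x = 0.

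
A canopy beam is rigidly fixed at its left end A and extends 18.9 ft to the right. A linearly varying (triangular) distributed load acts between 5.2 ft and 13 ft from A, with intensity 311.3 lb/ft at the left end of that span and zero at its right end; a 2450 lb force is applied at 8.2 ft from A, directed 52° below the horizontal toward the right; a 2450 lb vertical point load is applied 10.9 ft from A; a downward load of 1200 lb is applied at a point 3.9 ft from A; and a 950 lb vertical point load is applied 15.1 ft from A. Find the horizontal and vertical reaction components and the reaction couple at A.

A_x = -1508 lb, A_y = 7745 lb, M_A = 71030 lb·ft

Resultant of the triangular load: ½ × 311.3 × 7.8 = 1214.07 lb, acting at 7.8 ft from A (one-third of the span from the peak).
ΣF_x = 0: A_x + 2450·cos52° = 0 → A_x = -1508 lb.
ΣF_y = 0: A_y − ½·311.3·7.8 − 2450·sin52° − 2450 − 1200 − 950 = 0 → A_y = 7745 lb.
ΣM about A: M_A − (½·311.3·7.8)·7.8 − 2450·sin52°·8.2 − 2450·10.9 − 1200·3.9 − 950·15.1 = 0 → M_A = 71030 lb·ft.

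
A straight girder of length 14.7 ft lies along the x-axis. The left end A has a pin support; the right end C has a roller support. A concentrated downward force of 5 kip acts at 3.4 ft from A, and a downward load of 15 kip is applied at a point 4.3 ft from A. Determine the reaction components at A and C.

A_x = 0, A_y = 14.46 kip, C_y = 5.544 kip

Taking moments about A: C_y·14.7 − 5·3.4 − 15·4.3 = 0 → C_y = 81.5/14.7 = 5.54422 ≈ 5.544 kip.
ΣF_y = 0: A_y + 5.54422 − 5 − 15 = 0 → A_y = 14.46 kip.
ΣF_x = 0: no horizontal applied forces, so A_x = 0.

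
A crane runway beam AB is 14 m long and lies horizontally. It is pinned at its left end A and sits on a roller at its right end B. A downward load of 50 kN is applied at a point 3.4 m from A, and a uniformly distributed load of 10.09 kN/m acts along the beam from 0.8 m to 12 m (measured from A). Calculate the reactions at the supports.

Resultant of the distributed load: 10.09 × 11.2 = 113.008 kN at 6.4 m from A.
Moments about A: B_y·14 − 50·3.4 − (10.09·11.2)·6.4 = 0 → B_y = 893.2512/14 = 63.8037 ≈ 63.80 kN.
ΣF_y = 0: A_y + 63.8037 − 50 − 10.09·11.2 = 0 → A_y = 99.20 kN.
ΣF_x = 0: no horizontal applied forces, so A_x = 0.

A_x = 0, A_y = 99.20 kN, B_y = 63.80 kN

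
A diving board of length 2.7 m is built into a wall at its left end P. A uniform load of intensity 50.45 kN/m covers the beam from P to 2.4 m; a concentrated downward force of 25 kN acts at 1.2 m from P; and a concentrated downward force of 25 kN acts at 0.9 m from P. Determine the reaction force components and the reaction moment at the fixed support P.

P_x = 0, P_y = 171.1 kN, M_P = 197.8 kN·m

Resultant of the distributed load: 50.45 × 2.4 = 121.08 kN at 1.2 m from P.
ΣF_x = 0: P_x = 0.
ΣF_y = 0: P_y − 50.45·2.4 − 25 − 25 = 0 → P_y = 171.1 kN.
ΣM about P: M_P − (50.45·2.4)·1.2 − 25·1.2 − 25·0.9 = 0 → M_P = 197.8 kN·m.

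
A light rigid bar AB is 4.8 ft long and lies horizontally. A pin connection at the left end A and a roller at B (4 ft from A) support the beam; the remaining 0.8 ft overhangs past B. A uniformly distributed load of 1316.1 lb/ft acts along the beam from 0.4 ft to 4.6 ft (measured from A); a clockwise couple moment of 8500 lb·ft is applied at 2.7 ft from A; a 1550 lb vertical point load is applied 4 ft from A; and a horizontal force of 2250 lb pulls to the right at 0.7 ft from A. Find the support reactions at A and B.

A_x = -2250 lb, A_y = -52.14 lb, B_y = 7130 lb

Resultant of the distributed load: 1316.1 × 4.2 = 5527.62 lb at 2.5 ft from A.
Taking moments about A: B_y·4 − (1316.1·4.2)·2.5 − 8500 − 1550·4 = 0 → B_y = 28519.05/4 = 7129.76 ≈ 7130 lb.
ΣF_y = 0: A_y + 7129.76 − 1316.1·4.2 − 1550 = 0 → A_y = -52.14 lb.
ΣF_x = 0: A_x + 2250 = 0 → A_x = -2250 lb.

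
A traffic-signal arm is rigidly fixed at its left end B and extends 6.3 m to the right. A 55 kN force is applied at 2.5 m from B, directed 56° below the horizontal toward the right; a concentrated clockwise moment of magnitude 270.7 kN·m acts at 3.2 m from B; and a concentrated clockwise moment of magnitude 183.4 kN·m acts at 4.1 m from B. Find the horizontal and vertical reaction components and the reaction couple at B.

ΣF_x = 0: B_x + 55·cos56° = 0 → B_x = -30.76 kN.
ΣF_y = 0: B_y − 55·sin56° = 0 → B_y = 45.60 kN.
ΣM about B: M_B − 55·sin56°·2.5 − 270.7 − 183.4 = 0 → M_B = 568.1 kN·m.

B_x = -30.76 kN, B_y = 45.60 kN, M_B = 568.1 kN·m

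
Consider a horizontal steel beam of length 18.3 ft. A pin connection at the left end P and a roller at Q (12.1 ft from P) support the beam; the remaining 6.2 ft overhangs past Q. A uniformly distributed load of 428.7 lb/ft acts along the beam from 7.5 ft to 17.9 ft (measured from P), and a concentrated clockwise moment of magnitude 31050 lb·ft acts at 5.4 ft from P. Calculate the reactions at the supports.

P_x = 0, P_y = -2787 lb, Q_y = 7246 lb

Resultant of the distributed load: 428.7 × 10.4 = 4458.48 lb at 12.7 ft from P.
Moments about P: Q_y·12.1 − (428.7·10.4)·12.7 − 31050 = 0 → Q_y = 87672.696/12.1 = 7245.68 ≈ 7246 lb.
ΣF_y = 0: P_y + 7245.68 − 428.7·10.4 = 0 → P_y = -2787 lb.
ΣF_x = 0: no horizontal applied forces, so P_x = 0.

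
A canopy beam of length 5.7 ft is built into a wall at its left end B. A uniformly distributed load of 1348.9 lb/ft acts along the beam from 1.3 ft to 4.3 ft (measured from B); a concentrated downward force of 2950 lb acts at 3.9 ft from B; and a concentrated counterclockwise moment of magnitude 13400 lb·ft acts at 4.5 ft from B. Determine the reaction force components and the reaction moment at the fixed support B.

B_x = 0, B_y = 6997 lb, M_B = 9436 lb·ft

Resultant of the distributed load: 1348.9 × 3 = 4046.7 lb at 2.8 ft from B.
ΣF_x = 0: B_x = 0.
ΣF_y = 0: B_y − 1348.9·3 − 2950 = 0 → B_y = 6997 lb.
ΣM about B: M_B − (1348.9·3)·2.8 − 2950·3.9 + 13400 = 0 → M_B = 9436 lb·ft.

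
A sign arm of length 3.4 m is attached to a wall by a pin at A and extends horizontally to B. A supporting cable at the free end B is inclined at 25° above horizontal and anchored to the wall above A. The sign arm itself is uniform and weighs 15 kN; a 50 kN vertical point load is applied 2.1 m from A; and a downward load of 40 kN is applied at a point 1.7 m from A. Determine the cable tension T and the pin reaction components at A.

ΣM about A: T·sin25°·3.4 − 15·1.7 − 50·2.1 − 40·1.7 = 0 → T = 198.5/(3.4·0.422618) = 138.145 ≈ 138.1 kN.
ΣF_x = 0: A_x − T·cos25° = 0 → A_x = 138.145 × 0.906308 = 125.2 kN.
ΣF_y = 0: A_y + T·sin25° − 15 − 50 − 40 = 0 → A_y = 105 − 138.145 × 0.422618 = 46.62 kN.

T = 138.1 kN, A_x = 125.2 kN, A_y = 46.62 kN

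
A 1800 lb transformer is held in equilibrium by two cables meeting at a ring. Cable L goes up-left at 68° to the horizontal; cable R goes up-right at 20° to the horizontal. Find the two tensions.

ΣF_x = 0: −T_L·cos68° + T_R·cos20° = 0 → T_R = 0.398648·T_L.
ΣF_y = 0: T_L·sin68° + T_R·sin20° = 1800.
Substitute: T_L·(0.927184 + 0.398648·0.34202) = 1800 → T_L = 1692.48 ≈ 1692 lb.
Then T_R = 0.398648 × 1692.48 = 674.7 lb.

T_L = 1692 lb, T_R = 674.7 lb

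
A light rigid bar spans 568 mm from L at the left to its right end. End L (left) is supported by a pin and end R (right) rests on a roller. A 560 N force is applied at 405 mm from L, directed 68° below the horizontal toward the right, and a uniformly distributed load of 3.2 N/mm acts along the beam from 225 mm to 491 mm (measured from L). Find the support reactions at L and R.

Resultant of the distributed load: 3.2 × 266 = 851.2 N at 358 mm from L.
Taking moments about L: R_y·568 − 560·sin68°·405 − (3.2·266)·358 = 0 → R_y = 515015/568 = 906.717 ≈ 906.7 N.
ΣF_y = 0: L_y + 906.717 − 560·sin68° − 3.2·266 = 0 → L_y = 463.7 N.
ΣF_x = 0: L_x + 560·cos68° = 0 → L_x = -209.8 N.

L_x = -209.8 N, L_y = 463.7 N, R_y = 906.7 N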